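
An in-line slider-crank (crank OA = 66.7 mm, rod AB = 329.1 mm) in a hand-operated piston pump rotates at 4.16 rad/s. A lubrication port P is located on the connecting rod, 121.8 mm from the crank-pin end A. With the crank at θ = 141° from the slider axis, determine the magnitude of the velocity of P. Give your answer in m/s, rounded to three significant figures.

0.213

ω = 4.16 rad/s.  Crank-pin speed |V_A| = rω = 0.27747 m/s, perpendicular to OA.
Rod angle: sinφ = −(r/L) sinθ ⇒ φ = -7.328°; ω_rod = −rω cosθ/√(L²−r²sin²θ) = +0.66063 rad/s.
V_P = V_A + ω_rod × AP, with AP = 0.1218 m along the rod.
Components: V_Px = −rω sinθ − a·ω_rod·sinφ = -0.16436 m/s;  V_Py = rω cosθ + a·ω_rod·cosφ = -0.13583 m/s.
|V_P| = √(V_Px² + V_Py²) = 0.21322 m/s.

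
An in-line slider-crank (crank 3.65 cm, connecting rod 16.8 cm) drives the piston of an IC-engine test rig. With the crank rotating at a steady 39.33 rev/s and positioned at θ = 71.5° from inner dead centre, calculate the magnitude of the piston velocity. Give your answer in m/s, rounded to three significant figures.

9.16

ω = 2π·39.3 = 247.1 rad/s
For an in-line slider-crank, x = r cosθ + √(L² − r² sin²θ), so v = −rω sinθ·[1 + r cosθ/√(L² − r² sin²θ)].
With r = 0.0365 m, L = 0.168 m, θ = 71.5°: √(L² − r² sin²θ) = 0.1644 m.
v = −0.0365·247.1·0.94832·[1 + 0.0365·0.31730/0.1644] = -9.1563 m/s.
|v| = 9.1563 m/s.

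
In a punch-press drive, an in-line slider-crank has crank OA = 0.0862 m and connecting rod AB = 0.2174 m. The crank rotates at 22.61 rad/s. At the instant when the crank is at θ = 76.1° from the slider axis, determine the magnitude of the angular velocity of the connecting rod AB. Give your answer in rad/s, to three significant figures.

ω = 22.61 rad/s
The rod makes angle φ with the slider axis where L sinφ = r sinθ; differentiating, L cosφ·φ̇ = r ω cosθ.
L cosφ = √(L² − r² sin²θ) = 0.20065 m.
|ω_rod| = r ω |cosθ| / √(L² − r² sin²θ) = 0.0862·22.61·0.24023/0.20065 = 2.3334 rad/s.

2.33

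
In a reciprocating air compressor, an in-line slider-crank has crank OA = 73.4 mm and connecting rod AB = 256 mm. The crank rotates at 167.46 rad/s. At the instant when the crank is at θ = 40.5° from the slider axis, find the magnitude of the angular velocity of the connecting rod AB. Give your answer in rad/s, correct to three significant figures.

37.2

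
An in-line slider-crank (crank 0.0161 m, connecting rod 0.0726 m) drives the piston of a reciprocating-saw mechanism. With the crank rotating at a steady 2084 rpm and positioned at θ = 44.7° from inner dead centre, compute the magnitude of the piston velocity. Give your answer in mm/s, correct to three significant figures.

2870

ω = 2π·2084/60 = 218.2 rad/s
For an in-line slider-crank, x = r cosθ + √(L² − r² sin²θ), so v = −rω sinθ·[1 + r cosθ/√(L² − r² sin²θ)].
With r = 0.0161 m, L = 0.0726 m, θ = 44.7°: √(L² − r² sin²θ) = 0.071711 m.
v = −0.0161·218.2·0.70339·[1 + 0.0161·0.71080/0.071711] = -2.8658 m/s.
|v| = 2.8658 m/s = 2865.8 mm/s.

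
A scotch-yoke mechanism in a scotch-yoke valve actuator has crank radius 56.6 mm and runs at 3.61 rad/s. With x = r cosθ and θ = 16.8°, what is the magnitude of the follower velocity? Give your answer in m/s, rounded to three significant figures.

0.0591

ω = 3.61 rad/s
x = r cosθ ⇒ ẋ = −rω sinθ.
|v| = rω|sinθ| = 0.0566·3.61·|sin 16.8°| = 0.059057 m/s.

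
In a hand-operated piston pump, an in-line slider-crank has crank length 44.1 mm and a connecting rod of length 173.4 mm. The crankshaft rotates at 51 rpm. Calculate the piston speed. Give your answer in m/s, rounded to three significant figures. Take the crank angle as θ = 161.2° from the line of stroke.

0.0576

ω = 2π·51/60 = 5.341 rad/s
For an in-line slider-crank, x = r cosθ + √(L² − r² sin²θ), so v = −rω sinθ·[1 + r cosθ/√(L² − r² sin²θ)].
With r = 0.0441 m, L = 0.1734 m, θ = 161.2°: √(L² − r² sin²θ) = 0.17282 m.
v = −0.0441·5.341·0.32227·[1 + 0.0441·-0.94665/0.17282] = -0.057566 m/s.
|v| = 0.057566 m/s.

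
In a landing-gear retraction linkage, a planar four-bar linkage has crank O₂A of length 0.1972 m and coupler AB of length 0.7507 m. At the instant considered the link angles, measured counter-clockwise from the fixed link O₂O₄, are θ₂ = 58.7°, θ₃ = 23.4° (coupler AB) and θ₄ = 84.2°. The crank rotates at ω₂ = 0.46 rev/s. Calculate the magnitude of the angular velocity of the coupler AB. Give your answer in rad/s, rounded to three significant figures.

ω₂ = 2.89 rad/s (from 0.46 rev/s).
Differentiating the loop-closure r₂e^{iθ₂}+r₃e^{iθ₃}=r₁+r₄e^{iθ₄} gives r₂ω₂e^{iθ₂}+r₃ω₃e^{iθ₃}=r₄ω₄e^{iθ₄}.
Eliminating the other unknown: ω₃ = r₂ω₂ sin(θ₄−θ₂) / [r₃ sin(θ₃−θ₄)].
Numerator sine = +0.43051; denominator sine = -0.87292.
Result = 0.1972·2.89·(+0.43051) / (0.7507·(-0.87292)) = -0.37444 rad/s; magnitude 0.37444 rad/s.

0.374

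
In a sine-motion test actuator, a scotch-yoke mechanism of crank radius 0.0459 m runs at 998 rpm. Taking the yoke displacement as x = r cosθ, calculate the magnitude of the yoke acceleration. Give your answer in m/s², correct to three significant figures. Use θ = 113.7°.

202

ω = 104.5 rad/s (from 998 rpm).
x = r cosθ ⇒ ẍ = −rω² cosθ (ω constant).
|a| = rω²|cosθ| = 0.0459·(104.5)²·|cos 113.7°| = 201.51 m/s².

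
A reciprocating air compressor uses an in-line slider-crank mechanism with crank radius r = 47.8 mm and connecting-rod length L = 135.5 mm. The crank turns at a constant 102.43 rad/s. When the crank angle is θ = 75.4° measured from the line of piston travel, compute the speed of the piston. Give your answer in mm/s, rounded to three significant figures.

5190

ω = 102.4 rad/s
For an in-line slider-crank, x = r cosθ + √(L² − r² sin²θ), so v = −rω sinθ·[1 + r cosθ/√(L² − r² sin²θ)].
With r = 0.0478 m, L = 0.1355 m, θ = 75.4°: √(L² − r² sin²θ) = 0.12736 m.
v = −0.0478·102.4·0.96771·[1 + 0.0478·0.25207/0.12736] = -5.1863 m/s.
|v| = 5.1863 m/s = 5186.3 mm/s.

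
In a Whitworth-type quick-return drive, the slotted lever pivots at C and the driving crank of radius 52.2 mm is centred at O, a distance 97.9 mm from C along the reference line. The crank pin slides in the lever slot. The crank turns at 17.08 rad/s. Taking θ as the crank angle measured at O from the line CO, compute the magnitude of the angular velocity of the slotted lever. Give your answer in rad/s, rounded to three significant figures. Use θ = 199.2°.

ω = 17.08 rad/s
Crank pin A relative to C: A = (d + r cosθ, r sinθ); lever angle φ = atan2(r sinθ, d + r cosθ).
Differentiating tanφ: φ̇ = rω(d cosθ + r)/(d² + r² + 2dr cosθ).
d² + r² + 2dr cosθ = |CA|² = 0.00265701 m²;  d cosθ + r = -0.040254 m.
|ω_lever| = |0.0522·17.08·-0.040254| / 0.00265701 = 13.508 rad/s.

13.5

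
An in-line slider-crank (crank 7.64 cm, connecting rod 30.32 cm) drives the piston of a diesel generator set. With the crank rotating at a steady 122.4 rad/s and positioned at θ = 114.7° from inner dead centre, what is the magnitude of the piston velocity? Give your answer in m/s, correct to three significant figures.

ω = 122.4 rad/s
For an in-line slider-crank, x = r cosθ + √(L² − r² sin²θ), so v = −rω sinθ·[1 + r cosθ/√(L² − r² sin²θ)].
With r = 0.0764 m, L = 0.3032 m, θ = 114.7°: √(L² − r² sin²θ) = 0.29515 m.
v = −0.0764·122.4·0.90851·[1 + 0.0764·-0.41787/0.29515] = -7.5768 m/s.
|v| = 7.5768 m/s.

7.58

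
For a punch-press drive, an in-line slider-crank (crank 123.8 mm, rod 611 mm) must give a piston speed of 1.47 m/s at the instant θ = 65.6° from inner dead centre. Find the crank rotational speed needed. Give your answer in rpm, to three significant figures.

115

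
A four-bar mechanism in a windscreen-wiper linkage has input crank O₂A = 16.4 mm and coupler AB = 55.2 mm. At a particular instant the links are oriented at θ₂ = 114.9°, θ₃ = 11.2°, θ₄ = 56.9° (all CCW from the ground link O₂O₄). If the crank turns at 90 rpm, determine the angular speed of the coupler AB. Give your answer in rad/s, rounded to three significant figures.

ω₂ = 9.425 rad/s (from 90 rpm).
Differentiating the loop-closure r₂e^{iθ₂}+r₃e^{iθ₃}=r₁+r₄e^{iθ₄} gives r₂ω₂e^{iθ₂}+r₃ω₃e^{iθ₃}=r₄ω₄e^{iθ₄}.
Eliminating the other unknown: ω₃ = r₂ω₂ sin(θ₄−θ₂) / [r₃ sin(θ₃−θ₄)].
Numerator sine = -0.84805; denominator sine = -0.71569.
Result = 0.0164·9.425·(-0.84805) / (0.0552·(-0.71569)) = +3.3179 rad/s; magnitude 3.3179 rad/s.

3.32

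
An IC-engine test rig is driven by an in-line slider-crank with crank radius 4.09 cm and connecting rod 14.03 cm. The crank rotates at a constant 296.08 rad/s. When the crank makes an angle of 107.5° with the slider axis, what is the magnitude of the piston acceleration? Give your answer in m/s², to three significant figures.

ω = 296.1 rad/s
x(θ) = r cosθ + √(L² − r² sin²θ); with ω constant, a = ω²·d²x/dθ².
d²x/dθ² = −r cosθ − r²(cos2θ)/√u − r⁴ sin²2θ/(4u^{3/2}),  u = L² − r² sin²θ = 0.0181625 m².
Substituting r = 0.0409 m, L = 0.1403 m, θ = 107.5°: d²x/dθ² = +0.022373 m.
a = ω²·d²x/dθ² = (296.1)²·(+0.022373) = +1961.3 m/s²;  |a| = 1961.3 m/s².

1960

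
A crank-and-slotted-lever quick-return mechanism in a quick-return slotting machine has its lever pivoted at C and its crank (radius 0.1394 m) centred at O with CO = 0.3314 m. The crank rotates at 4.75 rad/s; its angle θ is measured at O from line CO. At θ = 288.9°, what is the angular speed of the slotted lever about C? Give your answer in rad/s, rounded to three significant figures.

1.03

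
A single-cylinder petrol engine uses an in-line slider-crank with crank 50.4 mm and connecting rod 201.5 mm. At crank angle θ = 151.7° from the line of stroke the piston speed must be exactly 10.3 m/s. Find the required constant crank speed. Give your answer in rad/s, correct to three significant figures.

For an in-line slider-crank, |v_piston| = rω|sinθ|·[1 + r cosθ/√(L² − r² sin²θ)].
With r = 0.0504 m, L = 0.2015 m, θ = 151.7°: the bracketed kinematic factor |dx/dθ| = 0.018595 m.
ω = v/|dx/dθ| = 10.3/0.018595 = 553.93 rad/s.

554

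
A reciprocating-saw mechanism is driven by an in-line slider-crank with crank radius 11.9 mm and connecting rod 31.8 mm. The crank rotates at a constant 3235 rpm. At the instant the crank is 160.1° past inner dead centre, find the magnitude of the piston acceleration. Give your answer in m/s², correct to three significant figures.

881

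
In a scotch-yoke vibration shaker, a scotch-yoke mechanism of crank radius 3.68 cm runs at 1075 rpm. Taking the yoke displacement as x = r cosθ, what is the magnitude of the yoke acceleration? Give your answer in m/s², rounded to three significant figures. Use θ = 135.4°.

ω = 112.6 rad/s (from 1075 rpm).
x = r cosθ ⇒ ẍ = −rω² cosθ (ω constant).
|a| = rω²|cosθ| = 0.0368·(112.6)²·|cos 135.4°| = 332.06 m/s².

332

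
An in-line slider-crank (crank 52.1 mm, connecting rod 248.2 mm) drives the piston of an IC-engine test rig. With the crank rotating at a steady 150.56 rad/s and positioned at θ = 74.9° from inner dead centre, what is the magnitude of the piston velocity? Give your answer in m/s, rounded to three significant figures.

ω = 150.6 rad/s
For an in-line slider-crank, x = r cosθ + √(L² − r² sin²θ), so v = −rω sinθ·[1 + r cosθ/√(L² − r² sin²θ)].
With r = 0.0521 m, L = 0.2482 m, θ = 74.9°: √(L² − r² sin²θ) = 0.24305 m.
v = −0.0521·150.6·0.96547·[1 + 0.0521·0.26050/0.24305] = -7.9962 m/s.
|v| = 7.9962 m/s.

8.00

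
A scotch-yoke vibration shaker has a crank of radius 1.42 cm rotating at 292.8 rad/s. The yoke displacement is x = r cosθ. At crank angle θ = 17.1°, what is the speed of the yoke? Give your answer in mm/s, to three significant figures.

ω = 292.8 rad/s
x = r cosθ ⇒ ẋ = −rω sinθ.
|v| = rω|sinθ| = 0.0142·292.8·|sin 17.1°| = 1.2225 m/s = 1222.5 mm/s.

1220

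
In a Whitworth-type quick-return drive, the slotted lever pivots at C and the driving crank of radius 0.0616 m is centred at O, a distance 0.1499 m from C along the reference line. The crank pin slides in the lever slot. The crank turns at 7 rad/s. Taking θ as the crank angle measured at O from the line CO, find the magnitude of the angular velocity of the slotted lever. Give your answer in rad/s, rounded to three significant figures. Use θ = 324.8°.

ω = 7 rad/s
Crank pin A relative to C: A = (d + r cosθ, r sinθ); lever angle φ = atan2(r sinθ, d + r cosθ).
Differentiating tanφ: φ̇ = rω(d cosθ + r)/(d² + r² + 2dr cosθ).
d² + r² + 2dr cosθ = |CA|² = 0.0413553 m²;  d cosθ + r = +0.18409 m.
|ω_lever| = |0.0616·7·+0.18409| / 0.0413553 = 1.9195 rad/s.

1.92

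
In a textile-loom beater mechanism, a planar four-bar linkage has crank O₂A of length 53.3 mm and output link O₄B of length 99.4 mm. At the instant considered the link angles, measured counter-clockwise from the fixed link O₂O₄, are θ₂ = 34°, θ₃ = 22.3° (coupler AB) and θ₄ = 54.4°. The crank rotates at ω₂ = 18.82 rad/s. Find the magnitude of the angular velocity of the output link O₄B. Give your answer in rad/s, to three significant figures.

ω₂ = 18.82 rad/s
Differentiating the loop-closure r₂e^{iθ₂}+r₃e^{iθ₃}=r₁+r₄e^{iθ₄} gives r₂ω₂e^{iθ₂}+r₃ω₃e^{iθ₃}=r₄ω₄e^{iθ₄}.
Eliminating the other unknown: ω₄ = r₂ω₂ sin(θ₂−θ₃) / [r₄ sin(θ₄−θ₃)].
Numerator sine = +0.20279; denominator sine = +0.53140.
Result = 0.0533·18.82·(+0.20279) / (0.0994·(+0.53140)) = +3.8511 rad/s; magnitude 3.8511 rad/s.

3.85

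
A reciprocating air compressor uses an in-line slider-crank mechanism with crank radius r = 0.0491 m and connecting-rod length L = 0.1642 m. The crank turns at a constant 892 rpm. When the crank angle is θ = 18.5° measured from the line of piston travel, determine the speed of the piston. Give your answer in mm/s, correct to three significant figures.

1870

ω = 2π·892/60 = 93.41 rad/s
For an in-line slider-crank, x = r cosθ + √(L² − r² sin²θ), so v = −rω sinθ·[1 + r cosθ/√(L² − r² sin²θ)].
With r = 0.0491 m, L = 0.1642 m, θ = 18.5°: √(L² − r² sin²θ) = 0.16346 m.
v = −0.0491·93.41·0.31730·[1 + 0.0491·0.94832/0.16346] = -1.8698 m/s.
|v| = 1.8698 m/s = 1869.8 mm/s.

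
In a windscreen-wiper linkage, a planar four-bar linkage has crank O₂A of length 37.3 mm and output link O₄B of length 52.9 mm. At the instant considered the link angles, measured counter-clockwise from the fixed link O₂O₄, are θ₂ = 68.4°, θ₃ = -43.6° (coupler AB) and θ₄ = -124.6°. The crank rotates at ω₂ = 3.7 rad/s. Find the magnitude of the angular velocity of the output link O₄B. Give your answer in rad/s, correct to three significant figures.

ω₂ = 3.7 rad/s
Differentiating the loop-closure r₂e^{iθ₂}+r₃e^{iθ₃}=r₁+r₄e^{iθ₄} gives r₂ω₂e^{iθ₂}+r₃ω₃e^{iθ₃}=r₄ω₄e^{iθ₄}.
Eliminating the other unknown: ω₄ = r₂ω₂ sin(θ₂−θ₃) / [r₄ sin(θ₄−θ₃)].
Numerator sine = +0.92718; denominator sine = -0.98769.
Result = 0.0373·3.7·(+0.92718) / (0.0529·(-0.98769)) = -2.4491 rad/s; magnitude 2.4491 rad/s.

2.45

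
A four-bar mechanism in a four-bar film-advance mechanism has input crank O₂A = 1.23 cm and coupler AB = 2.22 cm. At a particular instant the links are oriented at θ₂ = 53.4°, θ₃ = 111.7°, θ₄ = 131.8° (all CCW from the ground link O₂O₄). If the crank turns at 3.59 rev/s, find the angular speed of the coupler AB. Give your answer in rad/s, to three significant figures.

ω₂ = 22.56 rad/s (from 3.59 rev/s).
Differentiating the loop-closure r₂e^{iθ₂}+r₃e^{iθ₃}=r₁+r₄e^{iθ₄} gives r₂ω₂e^{iθ₂}+r₃ω₃e^{iθ₃}=r₄ω₄e^{iθ₄}.
Eliminating the other unknown: ω₃ = r₂ω₂ sin(θ₄−θ₂) / [r₃ sin(θ₃−θ₄)].
Numerator sine = +0.97958; denominator sine = -0.34366.
Result = 0.0123·22.56·(+0.97958) / (0.0222·(-0.34366)) = -35.623 rad/s; magnitude 35.623 rad/s.

35.6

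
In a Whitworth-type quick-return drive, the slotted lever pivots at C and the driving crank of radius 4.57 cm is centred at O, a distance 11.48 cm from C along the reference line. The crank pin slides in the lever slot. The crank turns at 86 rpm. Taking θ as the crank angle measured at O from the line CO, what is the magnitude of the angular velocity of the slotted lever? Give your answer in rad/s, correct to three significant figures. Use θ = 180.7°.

5.95

ω = 9.006 rad/s (from 86 rpm).
Crank pin A relative to C: A = (d + r cosθ, r sinθ); lever angle φ = atan2(r sinθ, d + r cosθ).
Differentiating tanφ: φ̇ = rω(d cosθ + r)/(d² + r² + 2dr cosθ).
d² + r² + 2dr cosθ = |CA|² = 0.00477559 m²;  d cosθ + r = -0.069091 m.
|ω_lever| = |0.0457·9.006·-0.069091| / 0.00477559 = 5.9544 rad/s.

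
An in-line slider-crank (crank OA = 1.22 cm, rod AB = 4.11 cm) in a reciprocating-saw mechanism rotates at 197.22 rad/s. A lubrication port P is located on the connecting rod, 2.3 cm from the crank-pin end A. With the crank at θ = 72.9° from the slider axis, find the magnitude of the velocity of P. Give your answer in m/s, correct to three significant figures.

ω = 197.2 rad/s.  Crank-pin speed |V_A| = rω = 2.4061 m/s, perpendicular to OA.
Rod angle: sinφ = −(r/L) sinθ ⇒ φ = -16.482°; ω_rod = −rω cosθ/√(L²−r²sin²θ) = -17.951 rad/s.
V_P = V_A + ω_rod × AP, with AP = 0.023 m along the rod.
Components: V_Px = −rω sinθ − a·ω_rod·sinφ = -2.4169 m/s;  V_Py = rω cosθ + a·ω_rod·cosφ = +0.31157 m/s.
|V_P| = √(V_Px² + V_Py²) = 2.4369 m/s.

2.44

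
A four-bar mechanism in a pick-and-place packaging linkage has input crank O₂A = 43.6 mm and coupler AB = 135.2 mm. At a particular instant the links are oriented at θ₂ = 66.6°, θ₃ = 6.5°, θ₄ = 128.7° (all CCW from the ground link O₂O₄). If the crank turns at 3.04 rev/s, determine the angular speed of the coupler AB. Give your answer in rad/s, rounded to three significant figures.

ω₂ = 19.1 rad/s (from 3.04 rev/s).
Differentiating the loop-closure r₂e^{iθ₂}+r₃e^{iθ₃}=r₁+r₄e^{iθ₄} gives r₂ω₂e^{iθ₂}+r₃ω₃e^{iθ₃}=r₄ω₄e^{iθ₄}.
Eliminating the other unknown: ω₃ = r₂ω₂ sin(θ₄−θ₂) / [r₃ sin(θ₃−θ₄)].
Numerator sine = +0.88377; denominator sine = -0.84619.
Result = 0.0436·19.1·(+0.88377) / (0.1352·(-0.84619)) = -6.4333 rad/s; magnitude 6.4333 rad/s.

6.43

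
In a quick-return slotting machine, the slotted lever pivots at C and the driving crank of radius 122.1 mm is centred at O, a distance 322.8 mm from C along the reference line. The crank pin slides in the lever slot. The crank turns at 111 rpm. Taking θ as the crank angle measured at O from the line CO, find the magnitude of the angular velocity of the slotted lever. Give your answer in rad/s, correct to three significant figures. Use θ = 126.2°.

ω = 11.62 rad/s (from 111 rpm).
Crank pin A relative to C: A = (d + r cosθ, r sinθ); lever angle φ = atan2(r sinθ, d + r cosθ).
Differentiating tanφ: φ̇ = rω(d cosθ + r)/(d² + r² + 2dr cosθ).
d² + r² + 2dr cosθ = |CA|² = 0.0725521 m²;  d cosθ + r = -0.068548 m.
|ω_lever| = |0.1221·11.62·-0.068548| / 0.0725521 = 1.3409 rad/s.

1.34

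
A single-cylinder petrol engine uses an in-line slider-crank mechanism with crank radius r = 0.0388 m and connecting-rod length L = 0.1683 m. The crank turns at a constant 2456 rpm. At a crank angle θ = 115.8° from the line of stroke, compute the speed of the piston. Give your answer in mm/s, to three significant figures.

8060

ω = 2π·2456/60 = 257.2 rad/s
For an in-line slider-crank, x = r cosθ + √(L² − r² sin²θ), so v = −rω sinθ·[1 + r cosθ/√(L² − r² sin²θ)].
With r = 0.0388 m, L = 0.1683 m, θ = 115.8°: √(L² − r² sin²θ) = 0.16463 m.
v = −0.0388·257.2·0.90032·[1 + 0.0388·-0.43523/0.16463] = -8.0628 m/s.
|v| = 8.0628 m/s = 8062.8 mm/s.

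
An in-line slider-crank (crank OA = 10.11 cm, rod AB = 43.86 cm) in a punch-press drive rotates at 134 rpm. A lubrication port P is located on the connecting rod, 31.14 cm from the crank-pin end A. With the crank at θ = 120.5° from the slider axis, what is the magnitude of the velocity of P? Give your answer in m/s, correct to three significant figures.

1.14

ω = 14.03 rad/s.  Crank-pin speed |V_A| = rω = 1.4187 m/s, perpendicular to OA.
Rod angle: sinφ = −(r/L) sinθ ⇒ φ = -11.456°; ω_rod = −rω cosθ/√(L²−r²sin²θ) = +1.675 rad/s.
V_P = V_A + ω_rod × AP, with AP = 0.3114 m along the rod.
Components: V_Px = −rω sinθ − a·ω_rod·sinφ = -1.1188 m/s;  V_Py = rω cosθ + a·ω_rod·cosφ = -0.20882 m/s.
|V_P| = √(V_Px² + V_Py²) = 1.1381 m/s.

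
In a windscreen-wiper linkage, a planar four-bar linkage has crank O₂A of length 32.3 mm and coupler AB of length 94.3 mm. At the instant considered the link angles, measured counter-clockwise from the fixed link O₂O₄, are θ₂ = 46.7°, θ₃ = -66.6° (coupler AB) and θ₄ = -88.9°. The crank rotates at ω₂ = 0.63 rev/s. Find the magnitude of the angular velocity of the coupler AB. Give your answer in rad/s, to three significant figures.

2.50

ω₂ = 3.958 rad/s (from 0.63 rev/s).
Differentiating the loop-closure r₂e^{iθ₂}+r₃e^{iθ₃}=r₁+r₄e^{iθ₄} gives r₂ω₂e^{iθ₂}+r₃ω₃e^{iθ₃}=r₄ω₄e^{iθ₄}.
Eliminating the other unknown: ω₃ = r₂ω₂ sin(θ₄−θ₂) / [r₃ sin(θ₃−θ₄)].
Numerator sine = -0.69966; denominator sine = +0.37946.
Result = 0.0323·3.958·(-0.69966) / (0.0943·(+0.37946)) = -2.5 rad/s; magnitude 2.5 rad/s.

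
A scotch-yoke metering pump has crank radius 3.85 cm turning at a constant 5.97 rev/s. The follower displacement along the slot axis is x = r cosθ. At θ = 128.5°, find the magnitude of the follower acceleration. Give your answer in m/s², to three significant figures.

ω = 37.51 rad/s (from 5.97 rev/s).
x = r cosθ ⇒ ẍ = −rω² cosθ (ω constant).
|a| = rω²|cosθ| = 0.0385·(37.51)²·|cos 128.5°| = 33.722 m/s².

33.7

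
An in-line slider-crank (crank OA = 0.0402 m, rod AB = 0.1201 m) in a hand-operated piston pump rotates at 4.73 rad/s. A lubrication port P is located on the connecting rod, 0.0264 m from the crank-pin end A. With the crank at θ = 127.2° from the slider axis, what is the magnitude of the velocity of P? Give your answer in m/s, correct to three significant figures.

0.170

ω = 4.73 rad/s.  Crank-pin speed |V_A| = rω = 0.19015 m/s, perpendicular to OA.
Rod angle: sinφ = −(r/L) sinθ ⇒ φ = -15.463°; ω_rod = −rω cosθ/√(L²−r²sin²θ) = +0.99317 rad/s.
V_P = V_A + ω_rod × AP, with AP = 0.0264 m along the rod.
Components: V_Px = −rω sinθ − a·ω_rod·sinφ = -0.14447 m/s;  V_Py = rω cosθ + a·ω_rod·cosφ = -0.089691 m/s.
|V_P| = √(V_Px² + V_Py²) = 0.17004 m/s.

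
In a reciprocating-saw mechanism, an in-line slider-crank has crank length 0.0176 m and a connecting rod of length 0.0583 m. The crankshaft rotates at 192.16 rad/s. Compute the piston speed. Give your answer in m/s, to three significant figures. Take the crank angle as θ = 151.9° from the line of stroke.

ω = 192.2 rad/s
For an in-line slider-crank, x = r cosθ + √(L² − r² sin²θ), so v = −rω sinθ·[1 + r cosθ/√(L² − r² sin²θ)].
With r = 0.0176 m, L = 0.0583 m, θ = 151.9°: √(L² − r² sin²θ) = 0.057708 m.
v = −0.0176·192.2·0.47101·[1 + 0.0176·-0.88213/0.057708] = -1.1644 m/s.
|v| = 1.1644 m/s.

1.16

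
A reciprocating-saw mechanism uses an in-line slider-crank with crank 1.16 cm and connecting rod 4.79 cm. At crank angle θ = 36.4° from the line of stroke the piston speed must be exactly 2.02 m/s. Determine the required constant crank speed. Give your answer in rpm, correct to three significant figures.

For an in-line slider-crank, |v_piston| = rω|sinθ|·[1 + r cosθ/√(L² − r² sin²θ)].
With r = 0.0116 m, L = 0.0479 m, θ = 36.4°: the bracketed kinematic factor |dx/dθ| = 0.0082395 m.
ω = v/|dx/dθ| = 2.02/0.0082395 = 245.16 rad/s.
N = 60ω/(2π) = 2341.1 rpm.

2340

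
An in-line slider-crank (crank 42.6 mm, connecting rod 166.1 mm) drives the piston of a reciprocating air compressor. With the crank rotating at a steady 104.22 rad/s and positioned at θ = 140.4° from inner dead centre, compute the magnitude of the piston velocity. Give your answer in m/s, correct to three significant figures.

2.26

ω = 104.2 rad/s
For an in-line slider-crank, x = r cosθ + √(L² − r² sin²θ), so v = −rω sinθ·[1 + r cosθ/√(L² − r² sin²θ)].
With r = 0.0426 m, L = 0.1661 m, θ = 140.4°: √(L² − r² sin²θ) = 0.16387 m.
v = −0.0426·104.2·0.63742·[1 + 0.0426·-0.77051/0.16387] = -2.2631 m/s.
|v| = 2.2631 m/s.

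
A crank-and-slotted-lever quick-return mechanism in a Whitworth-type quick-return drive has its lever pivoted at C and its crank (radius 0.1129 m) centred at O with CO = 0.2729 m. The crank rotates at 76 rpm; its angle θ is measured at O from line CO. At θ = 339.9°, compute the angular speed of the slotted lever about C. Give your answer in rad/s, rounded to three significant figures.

2.29

ω = 7.959 rad/s (from 76 rpm).
Crank pin A relative to C: A = (d + r cosθ, r sinθ); lever angle φ = atan2(r sinθ, d + r cosθ).
Differentiating tanφ: φ̇ = rω(d cosθ + r)/(d² + r² + 2dr cosθ).
d² + r² + 2dr cosθ = |CA|² = 0.145089 m²;  d cosθ + r = +0.36918 m.
|ω_lever| = |0.1129·7.959·+0.36918| / 0.145089 = 2.2863 rad/s.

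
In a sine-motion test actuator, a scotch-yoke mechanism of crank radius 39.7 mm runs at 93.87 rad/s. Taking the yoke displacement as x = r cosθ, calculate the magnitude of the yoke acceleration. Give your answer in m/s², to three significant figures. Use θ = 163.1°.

335

ω = 93.87 rad/s
x = r cosθ ⇒ ẍ = −rω² cosθ (ω constant).
|a| = rω²|cosθ| = 0.0397·(93.87)²·|cos 163.1°| = 334.71 m/s².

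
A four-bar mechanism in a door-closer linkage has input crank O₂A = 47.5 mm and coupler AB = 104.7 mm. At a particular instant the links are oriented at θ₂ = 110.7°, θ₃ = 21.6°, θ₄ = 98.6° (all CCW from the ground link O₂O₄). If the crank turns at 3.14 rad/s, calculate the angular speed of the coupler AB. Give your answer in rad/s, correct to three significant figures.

0.306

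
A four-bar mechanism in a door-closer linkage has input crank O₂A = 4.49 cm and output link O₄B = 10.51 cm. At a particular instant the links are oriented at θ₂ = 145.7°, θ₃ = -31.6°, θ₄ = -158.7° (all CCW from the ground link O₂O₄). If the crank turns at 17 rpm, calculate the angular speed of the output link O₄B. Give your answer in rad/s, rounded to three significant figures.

ω₂ = 1.78 rad/s (from 17 rpm).
Differentiating the loop-closure r₂e^{iθ₂}+r₃e^{iθ₃}=r₁+r₄e^{iθ₄} gives r₂ω₂e^{iθ₂}+r₃ω₃e^{iθ₃}=r₄ω₄e^{iθ₄}.
Eliminating the other unknown: ω₄ = r₂ω₂ sin(θ₂−θ₃) / [r₄ sin(θ₄−θ₃)].
Numerator sine = +0.04711; denominator sine = -0.79758.
Result = 0.0449·1.78·(+0.04711) / (0.1051·(-0.79758)) = -0.044918 rad/s; magnitude 0.044918 rad/s.

0.0449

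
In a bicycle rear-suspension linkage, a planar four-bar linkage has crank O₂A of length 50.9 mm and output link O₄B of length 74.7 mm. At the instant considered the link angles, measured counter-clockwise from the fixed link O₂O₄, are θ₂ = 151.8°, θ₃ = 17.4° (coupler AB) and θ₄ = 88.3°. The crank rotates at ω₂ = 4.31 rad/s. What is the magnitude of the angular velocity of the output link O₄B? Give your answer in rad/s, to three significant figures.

2.22

ω₂ = 4.31 rad/s
Differentiating the loop-closure r₂e^{iθ₂}+r₃e^{iθ₃}=r₁+r₄e^{iθ₄} gives r₂ω₂e^{iθ₂}+r₃ω₃e^{iθ₃}=r₄ω₄e^{iθ₄}.
Eliminating the other unknown: ω₄ = r₂ω₂ sin(θ₂−θ₃) / [r₄ sin(θ₄−θ₃)].
Numerator sine = +0.71447; denominator sine = +0.94495.
Result = 0.0509·4.31·(+0.71447) / (0.0747·(+0.94495)) = +2.2205 rad/s; magnitude 2.2205 rad/s.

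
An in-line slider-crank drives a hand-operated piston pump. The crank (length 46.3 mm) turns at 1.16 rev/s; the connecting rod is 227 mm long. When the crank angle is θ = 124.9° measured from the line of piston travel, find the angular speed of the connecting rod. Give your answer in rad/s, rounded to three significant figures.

0.863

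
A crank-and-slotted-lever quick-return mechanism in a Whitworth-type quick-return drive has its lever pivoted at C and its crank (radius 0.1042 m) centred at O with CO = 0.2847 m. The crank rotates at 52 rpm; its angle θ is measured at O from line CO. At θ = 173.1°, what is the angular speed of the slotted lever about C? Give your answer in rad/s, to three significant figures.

ω = 5.445 rad/s (from 52 rpm).
Crank pin A relative to C: A = (d + r cosθ, r sinθ); lever angle φ = atan2(r sinθ, d + r cosθ).
Differentiating tanφ: φ̇ = rω(d cosθ + r)/(d² + r² + 2dr cosθ).
d² + r² + 2dr cosθ = |CA|² = 0.03301 m²;  d cosθ + r = -0.17844 m.
|ω_lever| = |0.1042·5.445·-0.17844| / 0.03301 = 3.0672 rad/s.

3.07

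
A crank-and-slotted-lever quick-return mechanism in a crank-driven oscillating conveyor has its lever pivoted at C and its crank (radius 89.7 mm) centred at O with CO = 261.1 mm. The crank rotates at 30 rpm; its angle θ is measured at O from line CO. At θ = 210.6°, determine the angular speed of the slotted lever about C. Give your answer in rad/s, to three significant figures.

1.06

ω = 3.142 rad/s (from 30 rpm).
Crank pin A relative to C: A = (d + r cosθ, r sinθ); lever angle φ = atan2(r sinθ, d + r cosθ).
Differentiating tanφ: φ̇ = rω(d cosθ + r)/(d² + r² + 2dr cosθ).
d² + r² + 2dr cosθ = |CA|² = 0.035901 m²;  d cosθ + r = -0.13504 m.
|ω_lever| = |0.0897·3.142·-0.13504| / 0.035901 = 1.06 rad/s.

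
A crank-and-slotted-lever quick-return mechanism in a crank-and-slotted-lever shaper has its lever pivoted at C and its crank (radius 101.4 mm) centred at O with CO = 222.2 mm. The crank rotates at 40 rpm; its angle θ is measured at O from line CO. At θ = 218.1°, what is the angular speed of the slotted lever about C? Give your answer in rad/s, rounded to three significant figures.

ω = 4.189 rad/s (from 40 rpm).
Crank pin A relative to C: A = (d + r cosθ, r sinθ); lever angle φ = atan2(r sinθ, d + r cosθ).
Differentiating tanφ: φ̇ = rω(d cosθ + r)/(d² + r² + 2dr cosθ).
d² + r² + 2dr cosθ = |CA|² = 0.0241938 m²;  d cosθ + r = -0.073457 m.
|ω_lever| = |0.1014·4.189·-0.073457| / 0.0241938 = 1.2896 rad/s.

1.29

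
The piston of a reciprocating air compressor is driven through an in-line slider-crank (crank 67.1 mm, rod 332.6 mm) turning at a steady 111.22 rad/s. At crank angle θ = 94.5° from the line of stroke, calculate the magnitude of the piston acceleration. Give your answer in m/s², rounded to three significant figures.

234

ω = 111.2 rad/s
x(θ) = r cosθ + √(L² − r² sin²θ); with ω constant, a = ω²·d²x/dθ².
d²x/dθ² = −r cosθ − r²(cos2θ)/√u − r⁴ sin²2θ/(4u^{3/2}),  u = L² − r² sin²θ = 0.106148 m².
Substituting r = 0.0671 m, L = 0.3326 m, θ = 94.5°: d²x/dθ² = +0.01891 m.
a = ω²·d²x/dθ² = (111.2)²·(+0.01891) = +233.92 m/s²;  |a| = 233.92 m/s².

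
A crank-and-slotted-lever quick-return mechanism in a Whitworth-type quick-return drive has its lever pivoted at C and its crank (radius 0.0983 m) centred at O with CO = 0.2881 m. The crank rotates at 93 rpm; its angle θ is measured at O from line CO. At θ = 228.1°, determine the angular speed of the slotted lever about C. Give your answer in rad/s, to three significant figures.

1.64

ω = 9.739 rad/s (from 93 rpm).
Crank pin A relative to C: A = (d + r cosθ, r sinθ); lever angle φ = atan2(r sinθ, d + r cosθ).
Differentiating tanφ: φ̇ = rω(d cosθ + r)/(d² + r² + 2dr cosθ).
d² + r² + 2dr cosθ = |CA|² = 0.0548382 m²;  d cosθ + r = -0.094103 m.
|ω_lever| = |0.0983·9.739·-0.094103| / 0.0548382 = 1.6428 rad/s.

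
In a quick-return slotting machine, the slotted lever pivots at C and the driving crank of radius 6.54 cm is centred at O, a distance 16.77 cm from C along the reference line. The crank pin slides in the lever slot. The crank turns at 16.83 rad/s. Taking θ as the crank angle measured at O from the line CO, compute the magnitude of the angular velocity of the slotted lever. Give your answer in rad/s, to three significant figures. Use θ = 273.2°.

ω = 16.83 rad/s
Crank pin A relative to C: A = (d + r cosθ, r sinθ); lever angle φ = atan2(r sinθ, d + r cosθ).
Differentiating tanφ: φ̇ = rω(d cosθ + r)/(d² + r² + 2dr cosθ).
d² + r² + 2dr cosθ = |CA|² = 0.0336249 m²;  d cosθ + r = +0.074761 m.
|ω_lever| = |0.0654·16.83·+0.074761| / 0.0336249 = 2.4472 rad/s.

2.45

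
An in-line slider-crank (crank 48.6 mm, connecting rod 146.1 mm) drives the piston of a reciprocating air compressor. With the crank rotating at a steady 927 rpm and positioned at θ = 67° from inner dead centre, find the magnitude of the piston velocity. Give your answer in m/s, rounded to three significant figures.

4.94

ω = 2π·927/60 = 97.08 rad/s
For an in-line slider-crank, x = r cosθ + √(L² − r² sin²θ), so v = −rω sinθ·[1 + r cosθ/√(L² − r² sin²θ)].
With r = 0.0486 m, L = 0.1461 m, θ = 67°: √(L² − r² sin²θ) = 0.13908 m.
v = −0.0486·97.08·0.92050·[1 + 0.0486·0.39073/0.13908] = -4.9358 m/s.
|v| = 4.9358 m/s.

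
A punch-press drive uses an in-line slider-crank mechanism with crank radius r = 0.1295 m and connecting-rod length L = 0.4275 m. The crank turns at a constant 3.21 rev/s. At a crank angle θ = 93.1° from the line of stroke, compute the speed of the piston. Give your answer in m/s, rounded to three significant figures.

2.56

ω = 2π·3.21 = 20.17 rad/s
For an in-line slider-crank, x = r cosθ + √(L² − r² sin²θ), so v = −rω sinθ·[1 + r cosθ/√(L² − r² sin²θ)].
With r = 0.1295 m, L = 0.4275 m, θ = 93.1°: √(L² − r² sin²θ) = 0.40747 m.
v = −0.1295·20.17·0.99854·[1 + 0.1295·-0.05408/0.40747] = -2.5632 m/s.
|v| = 2.5632 m/s.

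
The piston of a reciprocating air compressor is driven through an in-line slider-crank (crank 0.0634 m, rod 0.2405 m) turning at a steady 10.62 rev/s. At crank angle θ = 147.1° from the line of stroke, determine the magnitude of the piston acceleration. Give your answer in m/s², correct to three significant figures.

205

ω = 2π·10.6 = 66.73 rad/s
x(θ) = r cosθ + √(L² − r² sin²θ); with ω constant, a = ω²·d²x/dθ².
d²x/dθ² = −r cosθ − r²(cos2θ)/√u − r⁴ sin²2θ/(4u^{3/2}),  u = L² − r² sin²θ = 0.0566543 m².
Substituting r = 0.0634 m, L = 0.2405 m, θ = 147.1°: d²x/dθ² = +0.04606 m.
a = ω²·d²x/dθ² = (66.73)²·(+0.04606) = +205.09 m/s²;  |a| = 205.09 m/s².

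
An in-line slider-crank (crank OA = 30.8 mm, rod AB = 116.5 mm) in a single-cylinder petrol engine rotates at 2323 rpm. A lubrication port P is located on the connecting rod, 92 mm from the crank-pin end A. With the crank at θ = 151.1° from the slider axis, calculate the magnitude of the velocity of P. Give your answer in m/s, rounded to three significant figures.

ω = 243.3 rad/s.  Crank-pin speed |V_A| = rω = 7.4925 m/s, perpendicular to OA.
Rod angle: sinφ = −(r/L) sinθ ⇒ φ = -7.341°; ω_rod = −rω cosθ/√(L²−r²sin²θ) = +56.77 rad/s.
V_P = V_A + ω_rod × AP, with AP = 0.092 m along the rod.
Components: V_Px = −rω sinθ − a·ω_rod·sinφ = -2.9537 m/s;  V_Py = rω cosθ + a·ω_rod·cosφ = -1.3795 m/s.
|V_P| = √(V_Px² + V_Py²) = 3.2599 m/s.

3.26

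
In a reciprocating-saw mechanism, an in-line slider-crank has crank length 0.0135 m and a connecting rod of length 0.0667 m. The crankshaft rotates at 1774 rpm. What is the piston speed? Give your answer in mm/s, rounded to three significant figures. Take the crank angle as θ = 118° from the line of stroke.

2000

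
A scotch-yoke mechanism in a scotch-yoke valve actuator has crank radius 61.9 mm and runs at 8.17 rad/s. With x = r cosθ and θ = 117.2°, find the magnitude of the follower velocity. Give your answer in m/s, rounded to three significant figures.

ω = 8.17 rad/s
x = r cosθ ⇒ ẋ = −rω sinθ.
|v| = rω|sinθ| = 0.0619·8.17·|sin 117.2°| = 0.4498 m/s.

0.450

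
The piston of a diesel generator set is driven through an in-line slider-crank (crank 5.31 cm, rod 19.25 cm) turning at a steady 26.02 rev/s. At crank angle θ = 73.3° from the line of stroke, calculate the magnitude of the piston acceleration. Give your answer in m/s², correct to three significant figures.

71.5

ω = 2π·26 = 163.5 rad/s
x(θ) = r cosθ + √(L² − r² sin²θ); with ω constant, a = ω²·d²x/dθ².
d²x/dθ² = −r cosθ − r²(cos2θ)/√u − r⁴ sin²2θ/(4u^{3/2}),  u = L² − r² sin²θ = 0.0344695 m².
Substituting r = 0.0531 m, L = 0.1925 m, θ = 73.3°: d²x/dθ² = -0.0026741 m.
a = ω²·d²x/dθ² = (163.5)²·(-0.0026741) = -71.475 m/s²;  |a| = 71.475 m/s².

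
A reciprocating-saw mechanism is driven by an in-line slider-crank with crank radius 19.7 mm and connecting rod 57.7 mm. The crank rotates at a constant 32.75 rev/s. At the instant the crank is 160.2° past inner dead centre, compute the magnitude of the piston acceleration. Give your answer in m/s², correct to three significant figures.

ω = 2π·32.8 = 205.8 rad/s
x(θ) = r cosθ + √(L² − r² sin²θ); with ω constant, a = ω²·d²x/dθ².
d²x/dθ² = −r cosθ − r²(cos2θ)/√u − r⁴ sin²2θ/(4u^{3/2}),  u = L² − r² sin²θ = 0.00328476 m².
Substituting r = 0.0197 m, L = 0.0577 m, θ = 160.2°: d²x/dθ² = +0.013237 m.
a = ω²·d²x/dθ² = (205.8)²·(+0.013237) = +560.48 m/s²;  |a| = 560.48 m/s².

560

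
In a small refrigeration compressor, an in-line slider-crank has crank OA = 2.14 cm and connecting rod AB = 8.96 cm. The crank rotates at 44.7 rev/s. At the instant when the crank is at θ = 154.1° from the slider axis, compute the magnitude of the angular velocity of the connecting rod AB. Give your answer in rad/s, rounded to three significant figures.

60.7

ω = 280.9 rad/s (converted from 44.7 rev/s).
The rod makes angle φ with the slider axis where L sinφ = r sinθ; differentiating, L cosφ·φ̇ = r ω cosθ.
L cosφ = √(L² − r² sin²θ) = 0.089111 m.
|ω_rod| = r ω |cosθ| / √(L² − r² sin²θ) = 0.0214·280.9·0.89956/0.089111 = 60.673 rad/s.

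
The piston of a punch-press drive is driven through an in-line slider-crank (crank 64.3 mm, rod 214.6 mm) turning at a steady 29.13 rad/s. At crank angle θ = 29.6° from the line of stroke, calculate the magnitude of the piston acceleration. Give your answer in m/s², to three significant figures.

56.2

ω = 29.13 rad/s
x(θ) = r cosθ + √(L² − r² sin²θ); with ω constant, a = ω²·d²x/dθ².
d²x/dθ² = −r cosθ − r²(cos2θ)/√u − r⁴ sin²2θ/(4u^{3/2}),  u = L² − r² sin²θ = 0.0450444 m².
Substituting r = 0.0643 m, L = 0.2146 m, θ = 29.6°: d²x/dθ² = -0.066213 m.
a = ω²·d²x/dθ² = (29.13)²·(-0.066213) = -56.186 m/s²;  |a| = 56.186 m/s².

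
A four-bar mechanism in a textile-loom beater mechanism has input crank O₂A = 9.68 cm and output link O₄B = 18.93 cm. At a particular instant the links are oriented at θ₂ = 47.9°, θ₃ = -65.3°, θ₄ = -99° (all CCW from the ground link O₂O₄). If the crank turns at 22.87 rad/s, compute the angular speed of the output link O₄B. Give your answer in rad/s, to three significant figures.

ω₂ = 22.87 rad/s
Differentiating the loop-closure r₂e^{iθ₂}+r₃e^{iθ₃}=r₁+r₄e^{iθ₄} gives r₂ω₂e^{iθ₂}+r₃ω₃e^{iθ₃}=r₄ω₄e^{iθ₄}.
Eliminating the other unknown: ω₄ = r₂ω₂ sin(θ₂−θ₃) / [r₄ sin(θ₄−θ₃)].
Numerator sine = +0.91914; denominator sine = -0.55484.
Result = 0.0968·22.87·(+0.91914) / (0.1893·(-0.55484)) = -19.373 rad/s; magnitude 19.373 rad/s.

19.4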